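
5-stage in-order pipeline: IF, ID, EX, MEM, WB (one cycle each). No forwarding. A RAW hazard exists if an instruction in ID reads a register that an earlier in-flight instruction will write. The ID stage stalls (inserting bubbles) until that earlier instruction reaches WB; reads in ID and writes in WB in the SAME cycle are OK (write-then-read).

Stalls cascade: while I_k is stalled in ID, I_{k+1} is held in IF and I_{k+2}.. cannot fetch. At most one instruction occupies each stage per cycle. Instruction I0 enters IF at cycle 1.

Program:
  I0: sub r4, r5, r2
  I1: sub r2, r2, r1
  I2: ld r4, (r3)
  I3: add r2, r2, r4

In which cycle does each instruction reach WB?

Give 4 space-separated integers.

I0 sub r4 <- r5,r2: IF@1 ID@2 stall=0 (-) EX@3 MEM@4 WB@5
I1 sub r2 <- r2,r1: IF@2 ID@3 stall=0 (-) EX@4 MEM@5 WB@6
I2 ld r4 <- r3: IF@3 ID@4 stall=0 (-) EX@5 MEM@6 WB@7
I3 add r2 <- r2,r4: IF@4 ID@5 stall=2 (RAW on I2.r4 (WB@7)) EX@8 MEM@9 WB@10

Answer: 5 6 7 10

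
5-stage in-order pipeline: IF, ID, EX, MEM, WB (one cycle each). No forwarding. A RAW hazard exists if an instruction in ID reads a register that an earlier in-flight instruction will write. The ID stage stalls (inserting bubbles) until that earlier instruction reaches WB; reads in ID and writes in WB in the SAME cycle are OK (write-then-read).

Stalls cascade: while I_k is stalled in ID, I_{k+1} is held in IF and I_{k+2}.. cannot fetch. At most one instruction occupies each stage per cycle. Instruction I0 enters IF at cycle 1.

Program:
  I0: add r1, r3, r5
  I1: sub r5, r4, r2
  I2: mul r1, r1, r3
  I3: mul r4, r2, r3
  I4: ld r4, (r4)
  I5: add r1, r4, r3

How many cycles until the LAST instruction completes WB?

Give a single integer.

I0 add r1 <- r3,r5: IF@1 ID@2 stall=0 (-) EX@3 MEM@4 WB@5
I1 sub r5 <- r4,r2: IF@2 ID@3 stall=0 (-) EX@4 MEM@5 WB@6
I2 mul r1 <- r1,r3: IF@3 ID@4 stall=1 (RAW on I0.r1 (WB@5)) EX@6 MEM@7 WB@8
I3 mul r4 <- r2,r3: IF@4 ID@6 stall=0 (-) EX@7 MEM@8 WB@9
I4 ld r4 <- r4: IF@6 ID@7 stall=2 (RAW on I3.r4 (WB@9)) EX@10 MEM@11 WB@12
I5 add r1 <- r4,r3: IF@7 ID@10 stall=2 (RAW on I4.r4 (WB@12)) EX@13 MEM@14 WB@15

Answer: 15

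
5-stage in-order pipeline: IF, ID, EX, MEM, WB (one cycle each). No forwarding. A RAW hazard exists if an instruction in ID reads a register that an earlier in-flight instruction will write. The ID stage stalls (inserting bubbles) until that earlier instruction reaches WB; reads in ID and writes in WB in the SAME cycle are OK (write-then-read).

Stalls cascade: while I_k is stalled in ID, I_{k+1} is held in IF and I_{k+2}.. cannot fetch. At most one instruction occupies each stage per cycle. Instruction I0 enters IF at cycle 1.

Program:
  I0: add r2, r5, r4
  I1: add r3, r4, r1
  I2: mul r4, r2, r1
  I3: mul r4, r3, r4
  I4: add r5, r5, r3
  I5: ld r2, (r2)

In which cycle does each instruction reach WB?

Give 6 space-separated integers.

Answer: 5 6 8 11 12 13

Derivation:
I0 add r2 <- r5,r4: IF@1 ID@2 stall=0 (-) EX@3 MEM@4 WB@5
I1 add r3 <- r4,r1: IF@2 ID@3 stall=0 (-) EX@4 MEM@5 WB@6
I2 mul r4 <- r2,r1: IF@3 ID@4 stall=1 (RAW on I0.r2 (WB@5)) EX@6 MEM@7 WB@8
I3 mul r4 <- r3,r4: IF@4 ID@6 stall=2 (RAW on I2.r4 (WB@8)) EX@9 MEM@10 WB@11
I4 add r5 <- r5,r3: IF@6 ID@9 stall=0 (-) EX@10 MEM@11 WB@12
I5 ld r2 <- r2: IF@9 ID@10 stall=0 (-) EX@11 MEM@12 WB@13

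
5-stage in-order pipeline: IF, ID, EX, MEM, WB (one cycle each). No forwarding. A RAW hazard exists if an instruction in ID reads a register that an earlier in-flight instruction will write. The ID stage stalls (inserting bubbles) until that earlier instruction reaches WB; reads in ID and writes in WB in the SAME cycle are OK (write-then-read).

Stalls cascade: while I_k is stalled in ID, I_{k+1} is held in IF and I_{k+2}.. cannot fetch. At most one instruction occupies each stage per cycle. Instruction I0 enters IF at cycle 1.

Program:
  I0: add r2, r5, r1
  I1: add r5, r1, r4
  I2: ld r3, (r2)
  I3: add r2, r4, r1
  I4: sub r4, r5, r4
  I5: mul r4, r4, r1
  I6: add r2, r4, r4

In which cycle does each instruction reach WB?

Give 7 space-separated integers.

Answer: 5 6 8 9 10 13 16

Derivation:
I0 add r2 <- r5,r1: IF@1 ID@2 stall=0 (-) EX@3 MEM@4 WB@5
I1 add r5 <- r1,r4: IF@2 ID@3 stall=0 (-) EX@4 MEM@5 WB@6
I2 ld r3 <- r2: IF@3 ID@4 stall=1 (RAW on I0.r2 (WB@5)) EX@6 MEM@7 WB@8
I3 add r2 <- r4,r1: IF@4 ID@6 stall=0 (-) EX@7 MEM@8 WB@9
I4 sub r4 <- r5,r4: IF@6 ID@7 stall=0 (-) EX@8 MEM@9 WB@10
I5 mul r4 <- r4,r1: IF@7 ID@8 stall=2 (RAW on I4.r4 (WB@10)) EX@11 MEM@12 WB@13
I6 add r2 <- r4,r4: IF@8 ID@11 stall=2 (RAW on I5.r4 (WB@13)) EX@14 MEM@15 WB@16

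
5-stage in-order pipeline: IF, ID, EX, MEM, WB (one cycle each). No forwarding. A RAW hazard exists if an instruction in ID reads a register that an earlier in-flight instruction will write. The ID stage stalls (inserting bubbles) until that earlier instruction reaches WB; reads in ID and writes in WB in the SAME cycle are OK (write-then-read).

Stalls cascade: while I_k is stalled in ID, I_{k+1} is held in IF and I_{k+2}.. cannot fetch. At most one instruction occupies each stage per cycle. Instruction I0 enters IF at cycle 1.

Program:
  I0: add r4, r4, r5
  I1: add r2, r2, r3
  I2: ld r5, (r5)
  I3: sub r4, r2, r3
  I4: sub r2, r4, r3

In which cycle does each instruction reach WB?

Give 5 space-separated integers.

I0 add r4 <- r4,r5: IF@1 ID@2 stall=0 (-) EX@3 MEM@4 WB@5
I1 add r2 <- r2,r3: IF@2 ID@3 stall=0 (-) EX@4 MEM@5 WB@6
I2 ld r5 <- r5: IF@3 ID@4 stall=0 (-) EX@5 MEM@6 WB@7
I3 sub r4 <- r2,r3: IF@4 ID@5 stall=1 (RAW on I1.r2 (WB@6)) EX@7 MEM@8 WB@9
I4 sub r2 <- r4,r3: IF@5 ID@7 stall=2 (RAW on I3.r4 (WB@9)) EX@10 MEM@11 WB@12

Answer: 5 6 7 9 12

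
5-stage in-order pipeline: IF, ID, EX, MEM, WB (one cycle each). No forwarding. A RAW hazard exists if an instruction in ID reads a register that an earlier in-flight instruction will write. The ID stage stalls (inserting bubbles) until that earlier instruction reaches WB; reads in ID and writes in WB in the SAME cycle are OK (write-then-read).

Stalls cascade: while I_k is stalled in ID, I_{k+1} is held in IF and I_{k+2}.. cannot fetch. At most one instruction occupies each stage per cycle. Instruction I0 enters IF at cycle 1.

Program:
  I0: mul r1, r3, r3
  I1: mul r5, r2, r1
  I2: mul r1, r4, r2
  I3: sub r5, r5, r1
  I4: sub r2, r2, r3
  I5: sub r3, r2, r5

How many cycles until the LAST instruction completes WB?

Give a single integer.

I0 mul r1 <- r3,r3: IF@1 ID@2 stall=0 (-) EX@3 MEM@4 WB@5
I1 mul r5 <- r2,r1: IF@2 ID@3 stall=2 (RAW on I0.r1 (WB@5)) EX@6 MEM@7 WB@8
I2 mul r1 <- r4,r2: IF@3 ID@6 stall=0 (-) EX@7 MEM@8 WB@9
I3 sub r5 <- r5,r1: IF@6 ID@7 stall=2 (RAW on I2.r1 (WB@9)) EX@10 MEM@11 WB@12
I4 sub r2 <- r2,r3: IF@7 ID@10 stall=0 (-) EX@11 MEM@12 WB@13
I5 sub r3 <- r2,r5: IF@10 ID@11 stall=2 (RAW on I4.r2 (WB@13)) EX@14 MEM@15 WB@16

Answer: 16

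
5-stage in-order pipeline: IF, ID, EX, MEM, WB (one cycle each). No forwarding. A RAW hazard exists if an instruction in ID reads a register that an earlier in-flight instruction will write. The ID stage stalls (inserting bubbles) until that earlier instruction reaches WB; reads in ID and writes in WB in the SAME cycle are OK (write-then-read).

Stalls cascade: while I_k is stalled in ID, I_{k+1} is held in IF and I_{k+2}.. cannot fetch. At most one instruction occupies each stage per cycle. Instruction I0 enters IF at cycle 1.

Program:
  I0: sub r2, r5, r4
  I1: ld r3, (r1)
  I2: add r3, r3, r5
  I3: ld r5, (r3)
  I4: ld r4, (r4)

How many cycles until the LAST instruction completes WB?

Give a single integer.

Answer: 13

Derivation:
I0 sub r2 <- r5,r4: IF@1 ID@2 stall=0 (-) EX@3 MEM@4 WB@5
I1 ld r3 <- r1: IF@2 ID@3 stall=0 (-) EX@4 MEM@5 WB@6
I2 add r3 <- r3,r5: IF@3 ID@4 stall=2 (RAW on I1.r3 (WB@6)) EX@7 MEM@8 WB@9
I3 ld r5 <- r3: IF@4 ID@7 stall=2 (RAW on I2.r3 (WB@9)) EX@10 MEM@11 WB@12
I4 ld r4 <- r4: IF@7 ID@10 stall=0 (-) EX@11 MEM@12 WB@13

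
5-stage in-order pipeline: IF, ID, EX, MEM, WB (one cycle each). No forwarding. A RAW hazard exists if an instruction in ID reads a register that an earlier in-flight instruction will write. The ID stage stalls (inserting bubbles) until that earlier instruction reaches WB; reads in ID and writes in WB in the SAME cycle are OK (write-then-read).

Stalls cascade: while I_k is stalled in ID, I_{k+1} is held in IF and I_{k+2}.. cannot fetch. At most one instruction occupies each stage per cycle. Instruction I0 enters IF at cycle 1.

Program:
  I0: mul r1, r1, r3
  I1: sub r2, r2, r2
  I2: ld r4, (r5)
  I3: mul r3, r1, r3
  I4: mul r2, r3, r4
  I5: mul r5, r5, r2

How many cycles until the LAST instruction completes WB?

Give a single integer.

Answer: 14

Derivation:
I0 mul r1 <- r1,r3: IF@1 ID@2 stall=0 (-) EX@3 MEM@4 WB@5
I1 sub r2 <- r2,r2: IF@2 ID@3 stall=0 (-) EX@4 MEM@5 WB@6
I2 ld r4 <- r5: IF@3 ID@4 stall=0 (-) EX@5 MEM@6 WB@7
I3 mul r3 <- r1,r3: IF@4 ID@5 stall=0 (-) EX@6 MEM@7 WB@8
I4 mul r2 <- r3,r4: IF@5 ID@6 stall=2 (RAW on I3.r3 (WB@8)) EX@9 MEM@10 WB@11
I5 mul r5 <- r5,r2: IF@6 ID@9 stall=2 (RAW on I4.r2 (WB@11)) EX@12 MEM@13 WB@14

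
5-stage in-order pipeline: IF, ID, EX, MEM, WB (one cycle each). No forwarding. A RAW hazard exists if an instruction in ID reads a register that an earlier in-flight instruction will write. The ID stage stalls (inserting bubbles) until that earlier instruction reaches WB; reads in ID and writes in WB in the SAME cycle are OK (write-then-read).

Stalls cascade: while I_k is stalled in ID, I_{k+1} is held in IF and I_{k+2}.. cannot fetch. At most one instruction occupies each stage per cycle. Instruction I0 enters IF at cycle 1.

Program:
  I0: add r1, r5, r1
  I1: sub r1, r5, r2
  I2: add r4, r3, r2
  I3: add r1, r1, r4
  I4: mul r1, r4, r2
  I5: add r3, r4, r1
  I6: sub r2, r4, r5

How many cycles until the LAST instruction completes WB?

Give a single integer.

I0 add r1 <- r5,r1: IF@1 ID@2 stall=0 (-) EX@3 MEM@4 WB@5
I1 sub r1 <- r5,r2: IF@2 ID@3 stall=0 (-) EX@4 MEM@5 WB@6
I2 add r4 <- r3,r2: IF@3 ID@4 stall=0 (-) EX@5 MEM@6 WB@7
I3 add r1 <- r1,r4: IF@4 ID@5 stall=2 (RAW on I2.r4 (WB@7)) EX@8 MEM@9 WB@10
I4 mul r1 <- r4,r2: IF@5 ID@8 stall=0 (-) EX@9 MEM@10 WB@11
I5 add r3 <- r4,r1: IF@8 ID@9 stall=2 (RAW on I4.r1 (WB@11)) EX@12 MEM@13 WB@14
I6 sub r2 <- r4,r5: IF@9 ID@12 stall=0 (-) EX@13 MEM@14 WB@15

Answer: 15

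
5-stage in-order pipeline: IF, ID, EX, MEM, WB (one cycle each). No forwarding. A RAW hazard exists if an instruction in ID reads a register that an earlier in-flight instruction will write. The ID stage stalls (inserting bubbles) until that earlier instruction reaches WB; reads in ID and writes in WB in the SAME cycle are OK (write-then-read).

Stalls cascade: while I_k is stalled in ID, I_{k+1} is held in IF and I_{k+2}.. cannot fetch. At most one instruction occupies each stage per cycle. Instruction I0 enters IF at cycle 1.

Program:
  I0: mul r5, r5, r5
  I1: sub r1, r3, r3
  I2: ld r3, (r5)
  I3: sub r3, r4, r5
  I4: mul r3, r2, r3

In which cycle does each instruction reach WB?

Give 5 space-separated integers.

Answer: 5 6 8 9 12

Derivation:
I0 mul r5 <- r5,r5: IF@1 ID@2 stall=0 (-) EX@3 MEM@4 WB@5
I1 sub r1 <- r3,r3: IF@2 ID@3 stall=0 (-) EX@4 MEM@5 WB@6
I2 ld r3 <- r5: IF@3 ID@4 stall=1 (RAW on I0.r5 (WB@5)) EX@6 MEM@7 WB@8
I3 sub r3 <- r4,r5: IF@4 ID@6 stall=0 (-) EX@7 MEM@8 WB@9
I4 mul r3 <- r2,r3: IF@6 ID@7 stall=2 (RAW on I3.r3 (WB@9)) EX@10 MEM@11 WB@12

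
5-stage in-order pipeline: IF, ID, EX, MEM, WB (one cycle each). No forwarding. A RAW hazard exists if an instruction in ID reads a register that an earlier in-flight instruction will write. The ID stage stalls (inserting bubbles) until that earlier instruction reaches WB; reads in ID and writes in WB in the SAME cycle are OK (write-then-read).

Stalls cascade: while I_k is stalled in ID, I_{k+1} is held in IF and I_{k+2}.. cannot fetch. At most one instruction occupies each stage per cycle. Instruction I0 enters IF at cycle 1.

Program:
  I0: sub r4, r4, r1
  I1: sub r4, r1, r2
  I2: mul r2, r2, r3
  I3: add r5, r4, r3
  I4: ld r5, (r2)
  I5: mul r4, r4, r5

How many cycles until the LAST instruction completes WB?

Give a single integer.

I0 sub r4 <- r4,r1: IF@1 ID@2 stall=0 (-) EX@3 MEM@4 WB@5
I1 sub r4 <- r1,r2: IF@2 ID@3 stall=0 (-) EX@4 MEM@5 WB@6
I2 mul r2 <- r2,r3: IF@3 ID@4 stall=0 (-) EX@5 MEM@6 WB@7
I3 add r5 <- r4,r3: IF@4 ID@5 stall=1 (RAW on I1.r4 (WB@6)) EX@7 MEM@8 WB@9
I4 ld r5 <- r2: IF@5 ID@7 stall=0 (-) EX@8 MEM@9 WB@10
I5 mul r4 <- r4,r5: IF@7 ID@8 stall=2 (RAW on I4.r5 (WB@10)) EX@11 MEM@12 WB@13

Answer: 13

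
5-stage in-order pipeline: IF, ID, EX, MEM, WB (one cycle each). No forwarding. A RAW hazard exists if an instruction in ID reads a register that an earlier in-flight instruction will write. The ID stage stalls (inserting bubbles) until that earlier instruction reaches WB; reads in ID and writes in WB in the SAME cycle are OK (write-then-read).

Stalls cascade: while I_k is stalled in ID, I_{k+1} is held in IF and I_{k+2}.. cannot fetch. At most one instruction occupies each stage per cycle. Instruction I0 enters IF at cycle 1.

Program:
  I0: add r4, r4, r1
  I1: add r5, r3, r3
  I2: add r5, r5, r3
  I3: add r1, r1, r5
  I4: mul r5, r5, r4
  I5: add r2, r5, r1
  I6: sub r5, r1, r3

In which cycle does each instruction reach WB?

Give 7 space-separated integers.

I0 add r4 <- r4,r1: IF@1 ID@2 stall=0 (-) EX@3 MEM@4 WB@5
I1 add r5 <- r3,r3: IF@2 ID@3 stall=0 (-) EX@4 MEM@5 WB@6
I2 add r5 <- r5,r3: IF@3 ID@4 stall=2 (RAW on I1.r5 (WB@6)) EX@7 MEM@8 WB@9
I3 add r1 <- r1,r5: IF@4 ID@7 stall=2 (RAW on I2.r5 (WB@9)) EX@10 MEM@11 WB@12
I4 mul r5 <- r5,r4: IF@7 ID@10 stall=0 (-) EX@11 MEM@12 WB@13
I5 add r2 <- r5,r1: IF@10 ID@11 stall=2 (RAW on I4.r5 (WB@13)) EX@14 MEM@15 WB@16
I6 sub r5 <- r1,r3: IF@11 ID@14 stall=0 (-) EX@15 MEM@16 WB@17

Answer: 5 6 9 12 13 16 17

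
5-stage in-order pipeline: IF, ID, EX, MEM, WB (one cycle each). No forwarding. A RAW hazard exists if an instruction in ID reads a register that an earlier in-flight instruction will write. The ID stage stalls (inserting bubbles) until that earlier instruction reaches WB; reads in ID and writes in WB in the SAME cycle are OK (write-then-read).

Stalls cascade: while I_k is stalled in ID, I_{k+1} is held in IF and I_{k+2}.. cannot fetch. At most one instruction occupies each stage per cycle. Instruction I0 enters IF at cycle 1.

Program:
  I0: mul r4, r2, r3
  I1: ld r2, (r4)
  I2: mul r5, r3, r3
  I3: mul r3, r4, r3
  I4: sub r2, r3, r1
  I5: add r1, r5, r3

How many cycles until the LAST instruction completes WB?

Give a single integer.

Answer: 14

Derivation:
I0 mul r4 <- r2,r3: IF@1 ID@2 stall=0 (-) EX@3 MEM@4 WB@5
I1 ld r2 <- r4: IF@2 ID@3 stall=2 (RAW on I0.r4 (WB@5)) EX@6 MEM@7 WB@8
I2 mul r5 <- r3,r3: IF@3 ID@6 stall=0 (-) EX@7 MEM@8 WB@9
I3 mul r3 <- r4,r3: IF@6 ID@7 stall=0 (-) EX@8 MEM@9 WB@10
I4 sub r2 <- r3,r1: IF@7 ID@8 stall=2 (RAW on I3.r3 (WB@10)) EX@11 MEM@12 WB@13
I5 add r1 <- r5,r3: IF@8 ID@11 stall=0 (-) EX@12 MEM@13 WB@14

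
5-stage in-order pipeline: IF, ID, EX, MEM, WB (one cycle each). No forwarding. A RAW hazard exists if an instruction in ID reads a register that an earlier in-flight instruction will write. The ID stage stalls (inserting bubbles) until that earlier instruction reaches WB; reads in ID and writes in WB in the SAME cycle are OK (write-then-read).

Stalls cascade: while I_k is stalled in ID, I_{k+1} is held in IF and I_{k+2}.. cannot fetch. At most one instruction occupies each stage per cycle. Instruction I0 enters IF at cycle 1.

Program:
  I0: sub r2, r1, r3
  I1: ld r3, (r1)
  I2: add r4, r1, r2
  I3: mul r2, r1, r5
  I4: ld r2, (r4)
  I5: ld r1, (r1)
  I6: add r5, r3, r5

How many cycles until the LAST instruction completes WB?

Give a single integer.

Answer: 13

Derivation:
I0 sub r2 <- r1,r3: IF@1 ID@2 stall=0 (-) EX@3 MEM@4 WB@5
I1 ld r3 <- r1: IF@2 ID@3 stall=0 (-) EX@4 MEM@5 WB@6
I2 add r4 <- r1,r2: IF@3 ID@4 stall=1 (RAW on I0.r2 (WB@5)) EX@6 MEM@7 WB@8
I3 mul r2 <- r1,r5: IF@4 ID@6 stall=0 (-) EX@7 MEM@8 WB@9
I4 ld r2 <- r4: IF@6 ID@7 stall=1 (RAW on I2.r4 (WB@8)) EX@9 MEM@10 WB@11
I5 ld r1 <- r1: IF@7 ID@9 stall=0 (-) EX@10 MEM@11 WB@12
I6 add r5 <- r3,r5: IF@9 ID@10 stall=0 (-) EX@11 MEM@12 WB@13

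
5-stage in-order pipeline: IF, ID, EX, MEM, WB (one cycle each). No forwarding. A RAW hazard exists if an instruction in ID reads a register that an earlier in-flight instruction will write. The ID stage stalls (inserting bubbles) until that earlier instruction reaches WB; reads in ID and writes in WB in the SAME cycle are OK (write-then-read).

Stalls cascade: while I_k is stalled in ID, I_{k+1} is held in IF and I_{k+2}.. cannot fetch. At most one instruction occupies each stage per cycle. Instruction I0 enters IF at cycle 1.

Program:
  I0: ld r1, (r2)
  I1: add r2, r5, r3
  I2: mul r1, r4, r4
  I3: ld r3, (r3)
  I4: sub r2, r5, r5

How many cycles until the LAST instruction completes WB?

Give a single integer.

I0 ld r1 <- r2: IF@1 ID@2 stall=0 (-) EX@3 MEM@4 WB@5
I1 add r2 <- r5,r3: IF@2 ID@3 stall=0 (-) EX@4 MEM@5 WB@6
I2 mul r1 <- r4,r4: IF@3 ID@4 stall=0 (-) EX@5 MEM@6 WB@7
I3 ld r3 <- r3: IF@4 ID@5 stall=0 (-) EX@6 MEM@7 WB@8
I4 sub r2 <- r5,r5: IF@5 ID@6 stall=0 (-) EX@7 MEM@8 WB@9

Answer: 9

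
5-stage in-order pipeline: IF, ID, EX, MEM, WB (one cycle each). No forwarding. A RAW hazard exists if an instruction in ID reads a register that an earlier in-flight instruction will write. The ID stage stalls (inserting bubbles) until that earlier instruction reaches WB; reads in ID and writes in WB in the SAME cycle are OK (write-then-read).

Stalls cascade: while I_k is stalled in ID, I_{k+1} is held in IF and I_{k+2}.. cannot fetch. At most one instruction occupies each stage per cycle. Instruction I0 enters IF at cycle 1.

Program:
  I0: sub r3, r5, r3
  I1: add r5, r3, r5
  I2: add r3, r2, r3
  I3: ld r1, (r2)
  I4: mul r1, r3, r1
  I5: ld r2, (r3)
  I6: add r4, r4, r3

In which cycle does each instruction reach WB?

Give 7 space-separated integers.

I0 sub r3 <- r5,r3: IF@1 ID@2 stall=0 (-) EX@3 MEM@4 WB@5
I1 add r5 <- r3,r5: IF@2 ID@3 stall=2 (RAW on I0.r3 (WB@5)) EX@6 MEM@7 WB@8
I2 add r3 <- r2,r3: IF@3 ID@6 stall=0 (-) EX@7 MEM@8 WB@9
I3 ld r1 <- r2: IF@6 ID@7 stall=0 (-) EX@8 MEM@9 WB@10
I4 mul r1 <- r3,r1: IF@7 ID@8 stall=2 (RAW on I3.r1 (WB@10)) EX@11 MEM@12 WB@13
I5 ld r2 <- r3: IF@8 ID@11 stall=0 (-) EX@12 MEM@13 WB@14
I6 add r4 <- r4,r3: IF@11 ID@12 stall=0 (-) EX@13 MEM@14 WB@15

Answer: 5 8 9 10 13 14 15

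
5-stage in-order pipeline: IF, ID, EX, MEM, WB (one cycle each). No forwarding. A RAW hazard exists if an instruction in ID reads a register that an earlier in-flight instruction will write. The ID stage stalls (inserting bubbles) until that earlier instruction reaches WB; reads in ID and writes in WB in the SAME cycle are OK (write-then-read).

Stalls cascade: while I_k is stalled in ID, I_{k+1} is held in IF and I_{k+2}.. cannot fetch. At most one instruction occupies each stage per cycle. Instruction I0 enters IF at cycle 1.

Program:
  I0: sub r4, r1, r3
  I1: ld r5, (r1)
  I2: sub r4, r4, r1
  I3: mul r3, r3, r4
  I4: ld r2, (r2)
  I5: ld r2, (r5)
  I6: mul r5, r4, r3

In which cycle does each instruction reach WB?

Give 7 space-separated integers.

I0 sub r4 <- r1,r3: IF@1 ID@2 stall=0 (-) EX@3 MEM@4 WB@5
I1 ld r5 <- r1: IF@2 ID@3 stall=0 (-) EX@4 MEM@5 WB@6
I2 sub r4 <- r4,r1: IF@3 ID@4 stall=1 (RAW on I0.r4 (WB@5)) EX@6 MEM@7 WB@8
I3 mul r3 <- r3,r4: IF@4 ID@6 stall=2 (RAW on I2.r4 (WB@8)) EX@9 MEM@10 WB@11
I4 ld r2 <- r2: IF@6 ID@9 stall=0 (-) EX@10 MEM@11 WB@12
I5 ld r2 <- r5: IF@9 ID@10 stall=0 (-) EX@11 MEM@12 WB@13
I6 mul r5 <- r4,r3: IF@10 ID@11 stall=0 (-) EX@12 MEM@13 WB@14

Answer: 5 6 8 11 12 13 14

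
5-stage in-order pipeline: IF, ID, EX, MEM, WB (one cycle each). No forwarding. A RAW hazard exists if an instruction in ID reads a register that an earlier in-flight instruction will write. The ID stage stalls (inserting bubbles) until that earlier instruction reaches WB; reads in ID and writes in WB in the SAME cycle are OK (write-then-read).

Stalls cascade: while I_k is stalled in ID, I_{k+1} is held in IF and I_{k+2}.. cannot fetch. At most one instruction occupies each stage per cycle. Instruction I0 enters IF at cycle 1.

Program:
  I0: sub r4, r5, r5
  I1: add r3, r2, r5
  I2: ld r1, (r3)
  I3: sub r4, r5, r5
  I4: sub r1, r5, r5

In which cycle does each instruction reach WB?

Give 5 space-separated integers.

I0 sub r4 <- r5,r5: IF@1 ID@2 stall=0 (-) EX@3 MEM@4 WB@5
I1 add r3 <- r2,r5: IF@2 ID@3 stall=0 (-) EX@4 MEM@5 WB@6
I2 ld r1 <- r3: IF@3 ID@4 stall=2 (RAW on I1.r3 (WB@6)) EX@7 MEM@8 WB@9
I3 sub r4 <- r5,r5: IF@4 ID@7 stall=0 (-) EX@8 MEM@9 WB@10
I4 sub r1 <- r5,r5: IF@7 ID@8 stall=0 (-) EX@9 MEM@10 WB@11

Answer: 5 6 9 10 11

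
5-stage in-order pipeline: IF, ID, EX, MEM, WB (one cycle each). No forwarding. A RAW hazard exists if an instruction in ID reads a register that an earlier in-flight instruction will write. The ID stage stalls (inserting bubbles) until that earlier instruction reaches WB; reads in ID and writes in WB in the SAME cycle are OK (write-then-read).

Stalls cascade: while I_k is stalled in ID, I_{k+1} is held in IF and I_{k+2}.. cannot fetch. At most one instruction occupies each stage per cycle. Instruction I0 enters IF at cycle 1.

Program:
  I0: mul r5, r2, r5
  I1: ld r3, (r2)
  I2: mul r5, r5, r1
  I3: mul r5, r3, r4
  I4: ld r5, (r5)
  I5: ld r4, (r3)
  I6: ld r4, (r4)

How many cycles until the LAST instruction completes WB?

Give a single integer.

I0 mul r5 <- r2,r5: IF@1 ID@2 stall=0 (-) EX@3 MEM@4 WB@5
I1 ld r3 <- r2: IF@2 ID@3 stall=0 (-) EX@4 MEM@5 WB@6
I2 mul r5 <- r5,r1: IF@3 ID@4 stall=1 (RAW on I0.r5 (WB@5)) EX@6 MEM@7 WB@8
I3 mul r5 <- r3,r4: IF@4 ID@6 stall=0 (-) EX@7 MEM@8 WB@9
I4 ld r5 <- r5: IF@6 ID@7 stall=2 (RAW on I3.r5 (WB@9)) EX@10 MEM@11 WB@12
I5 ld r4 <- r3: IF@7 ID@10 stall=0 (-) EX@11 MEM@12 WB@13
I6 ld r4 <- r4: IF@10 ID@11 stall=2 (RAW on I5.r4 (WB@13)) EX@14 MEM@15 WB@16

Answer: 16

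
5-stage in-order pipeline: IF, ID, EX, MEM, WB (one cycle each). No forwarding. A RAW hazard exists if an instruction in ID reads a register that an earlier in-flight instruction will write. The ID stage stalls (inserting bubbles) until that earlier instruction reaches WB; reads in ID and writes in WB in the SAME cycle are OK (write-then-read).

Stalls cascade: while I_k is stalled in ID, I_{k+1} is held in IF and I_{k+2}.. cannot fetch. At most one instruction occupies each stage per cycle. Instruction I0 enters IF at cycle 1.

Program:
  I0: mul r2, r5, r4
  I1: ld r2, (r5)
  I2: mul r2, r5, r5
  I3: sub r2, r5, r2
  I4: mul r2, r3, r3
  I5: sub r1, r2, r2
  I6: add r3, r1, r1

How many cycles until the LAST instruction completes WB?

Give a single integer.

I0 mul r2 <- r5,r4: IF@1 ID@2 stall=0 (-) EX@3 MEM@4 WB@5
I1 ld r2 <- r5: IF@2 ID@3 stall=0 (-) EX@4 MEM@5 WB@6
I2 mul r2 <- r5,r5: IF@3 ID@4 stall=0 (-) EX@5 MEM@6 WB@7
I3 sub r2 <- r5,r2: IF@4 ID@5 stall=2 (RAW on I2.r2 (WB@7)) EX@8 MEM@9 WB@10
I4 mul r2 <- r3,r3: IF@5 ID@8 stall=0 (-) EX@9 MEM@10 WB@11
I5 sub r1 <- r2,r2: IF@8 ID@9 stall=2 (RAW on I4.r2 (WB@11)) EX@12 MEM@13 WB@14
I6 add r3 <- r1,r1: IF@9 ID@12 stall=2 (RAW on I5.r1 (WB@14)) EX@15 MEM@16 WB@17

Answer: 17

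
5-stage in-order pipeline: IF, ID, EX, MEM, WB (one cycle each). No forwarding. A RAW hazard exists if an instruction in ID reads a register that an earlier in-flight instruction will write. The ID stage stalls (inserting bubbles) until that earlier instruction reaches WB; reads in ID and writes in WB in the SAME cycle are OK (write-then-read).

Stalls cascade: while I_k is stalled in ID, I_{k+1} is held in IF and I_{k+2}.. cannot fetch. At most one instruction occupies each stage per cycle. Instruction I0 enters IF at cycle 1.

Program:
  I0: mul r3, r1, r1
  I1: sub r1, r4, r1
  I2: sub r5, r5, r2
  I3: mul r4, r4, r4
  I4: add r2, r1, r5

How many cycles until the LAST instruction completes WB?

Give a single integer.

Answer: 10

Derivation:
I0 mul r3 <- r1,r1: IF@1 ID@2 stall=0 (-) EX@3 MEM@4 WB@5
I1 sub r1 <- r4,r1: IF@2 ID@3 stall=0 (-) EX@4 MEM@5 WB@6
I2 sub r5 <- r5,r2: IF@3 ID@4 stall=0 (-) EX@5 MEM@6 WB@7
I3 mul r4 <- r4,r4: IF@4 ID@5 stall=0 (-) EX@6 MEM@7 WB@8
I4 add r2 <- r1,r5: IF@5 ID@6 stall=1 (RAW on I2.r5 (WB@7)) EX@8 MEM@9 WB@10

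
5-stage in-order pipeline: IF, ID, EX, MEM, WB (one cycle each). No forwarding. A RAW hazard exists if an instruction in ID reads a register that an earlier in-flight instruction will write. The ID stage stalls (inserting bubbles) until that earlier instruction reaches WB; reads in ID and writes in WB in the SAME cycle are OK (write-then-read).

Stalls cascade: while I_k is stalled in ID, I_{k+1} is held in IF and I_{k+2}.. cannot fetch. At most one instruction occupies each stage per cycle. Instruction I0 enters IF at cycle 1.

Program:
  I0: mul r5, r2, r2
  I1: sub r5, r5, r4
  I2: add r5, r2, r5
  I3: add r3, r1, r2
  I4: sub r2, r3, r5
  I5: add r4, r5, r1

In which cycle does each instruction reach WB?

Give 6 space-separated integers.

I0 mul r5 <- r2,r2: IF@1 ID@2 stall=0 (-) EX@3 MEM@4 WB@5
I1 sub r5 <- r5,r4: IF@2 ID@3 stall=2 (RAW on I0.r5 (WB@5)) EX@6 MEM@7 WB@8
I2 add r5 <- r2,r5: IF@3 ID@6 stall=2 (RAW on I1.r5 (WB@8)) EX@9 MEM@10 WB@11
I3 add r3 <- r1,r2: IF@6 ID@9 stall=0 (-) EX@10 MEM@11 WB@12
I4 sub r2 <- r3,r5: IF@9 ID@10 stall=2 (RAW on I3.r3 (WB@12)) EX@13 MEM@14 WB@15
I5 add r4 <- r5,r1: IF@10 ID@13 stall=0 (-) EX@14 MEM@15 WB@16

Answer: 5 8 11 12 15 16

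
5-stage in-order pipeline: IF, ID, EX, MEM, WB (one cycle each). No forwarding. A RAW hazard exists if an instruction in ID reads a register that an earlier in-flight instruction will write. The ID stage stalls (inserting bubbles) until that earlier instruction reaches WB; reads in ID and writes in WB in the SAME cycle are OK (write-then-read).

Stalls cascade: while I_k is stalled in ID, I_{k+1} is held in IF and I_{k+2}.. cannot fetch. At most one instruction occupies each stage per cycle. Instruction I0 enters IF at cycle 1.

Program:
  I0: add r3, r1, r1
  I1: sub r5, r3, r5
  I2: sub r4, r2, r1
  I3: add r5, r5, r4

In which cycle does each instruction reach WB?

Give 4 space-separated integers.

I0 add r3 <- r1,r1: IF@1 ID@2 stall=0 (-) EX@3 MEM@4 WB@5
I1 sub r5 <- r3,r5: IF@2 ID@3 stall=2 (RAW on I0.r3 (WB@5)) EX@6 MEM@7 WB@8
I2 sub r4 <- r2,r1: IF@3 ID@6 stall=0 (-) EX@7 MEM@8 WB@9
I3 add r5 <- r5,r4: IF@6 ID@7 stall=2 (RAW on I2.r4 (WB@9)) EX@10 MEM@11 WB@12

Answer: 5 8 9 12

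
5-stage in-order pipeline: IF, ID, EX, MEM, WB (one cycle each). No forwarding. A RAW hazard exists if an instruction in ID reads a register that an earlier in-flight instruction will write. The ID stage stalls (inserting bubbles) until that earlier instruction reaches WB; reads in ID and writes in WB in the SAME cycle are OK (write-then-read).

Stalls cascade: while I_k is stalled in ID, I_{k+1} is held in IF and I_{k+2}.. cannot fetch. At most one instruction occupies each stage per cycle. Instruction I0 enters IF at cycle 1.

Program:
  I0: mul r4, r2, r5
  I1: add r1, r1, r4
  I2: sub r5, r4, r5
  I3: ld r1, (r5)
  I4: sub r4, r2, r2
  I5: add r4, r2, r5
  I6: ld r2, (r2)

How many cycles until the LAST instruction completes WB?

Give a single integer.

I0 mul r4 <- r2,r5: IF@1 ID@2 stall=0 (-) EX@3 MEM@4 WB@5
I1 add r1 <- r1,r4: IF@2 ID@3 stall=2 (RAW on I0.r4 (WB@5)) EX@6 MEM@7 WB@8
I2 sub r5 <- r4,r5: IF@3 ID@6 stall=0 (-) EX@7 MEM@8 WB@9
I3 ld r1 <- r5: IF@6 ID@7 stall=2 (RAW on I2.r5 (WB@9)) EX@10 MEM@11 WB@12
I4 sub r4 <- r2,r2: IF@7 ID@10 stall=0 (-) EX@11 MEM@12 WB@13
I5 add r4 <- r2,r5: IF@10 ID@11 stall=0 (-) EX@12 MEM@13 WB@14
I6 ld r2 <- r2: IF@11 ID@12 stall=0 (-) EX@13 MEM@14 WB@15

Answer: 15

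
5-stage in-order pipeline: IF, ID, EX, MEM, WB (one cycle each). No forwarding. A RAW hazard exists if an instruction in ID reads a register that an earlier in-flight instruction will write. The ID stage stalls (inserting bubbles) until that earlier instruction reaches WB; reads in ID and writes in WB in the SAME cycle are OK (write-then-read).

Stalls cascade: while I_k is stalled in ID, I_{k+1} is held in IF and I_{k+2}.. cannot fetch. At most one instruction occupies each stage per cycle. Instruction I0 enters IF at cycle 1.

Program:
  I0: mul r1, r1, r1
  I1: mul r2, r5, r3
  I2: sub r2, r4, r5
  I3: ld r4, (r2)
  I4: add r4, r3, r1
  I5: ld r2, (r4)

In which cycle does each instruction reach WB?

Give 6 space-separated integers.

I0 mul r1 <- r1,r1: IF@1 ID@2 stall=0 (-) EX@3 MEM@4 WB@5
I1 mul r2 <- r5,r3: IF@2 ID@3 stall=0 (-) EX@4 MEM@5 WB@6
I2 sub r2 <- r4,r5: IF@3 ID@4 stall=0 (-) EX@5 MEM@6 WB@7
I3 ld r4 <- r2: IF@4 ID@5 stall=2 (RAW on I2.r2 (WB@7)) EX@8 MEM@9 WB@10
I4 add r4 <- r3,r1: IF@5 ID@8 stall=0 (-) EX@9 MEM@10 WB@11
I5 ld r2 <- r4: IF@8 ID@9 stall=2 (RAW on I4.r4 (WB@11)) EX@12 MEM@13 WB@14

Answer: 5 6 7 10 11 14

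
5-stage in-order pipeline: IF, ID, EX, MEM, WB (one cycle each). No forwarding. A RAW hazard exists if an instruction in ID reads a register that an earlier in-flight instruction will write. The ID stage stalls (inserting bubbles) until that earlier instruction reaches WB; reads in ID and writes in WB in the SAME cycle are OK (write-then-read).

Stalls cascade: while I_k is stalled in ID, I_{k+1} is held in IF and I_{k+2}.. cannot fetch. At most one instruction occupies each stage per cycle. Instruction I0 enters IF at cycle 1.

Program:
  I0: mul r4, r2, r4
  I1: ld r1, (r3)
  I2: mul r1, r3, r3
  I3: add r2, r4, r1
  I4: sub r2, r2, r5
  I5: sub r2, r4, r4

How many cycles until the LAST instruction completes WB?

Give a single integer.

I0 mul r4 <- r2,r4: IF@1 ID@2 stall=0 (-) EX@3 MEM@4 WB@5
I1 ld r1 <- r3: IF@2 ID@3 stall=0 (-) EX@4 MEM@5 WB@6
I2 mul r1 <- r3,r3: IF@3 ID@4 stall=0 (-) EX@5 MEM@6 WB@7
I3 add r2 <- r4,r1: IF@4 ID@5 stall=2 (RAW on I2.r1 (WB@7)) EX@8 MEM@9 WB@10
I4 sub r2 <- r2,r5: IF@5 ID@8 stall=2 (RAW on I3.r2 (WB@10)) EX@11 MEM@12 WB@13
I5 sub r2 <- r4,r4: IF@8 ID@11 stall=0 (-) EX@12 MEM@13 WB@14

Answer: 14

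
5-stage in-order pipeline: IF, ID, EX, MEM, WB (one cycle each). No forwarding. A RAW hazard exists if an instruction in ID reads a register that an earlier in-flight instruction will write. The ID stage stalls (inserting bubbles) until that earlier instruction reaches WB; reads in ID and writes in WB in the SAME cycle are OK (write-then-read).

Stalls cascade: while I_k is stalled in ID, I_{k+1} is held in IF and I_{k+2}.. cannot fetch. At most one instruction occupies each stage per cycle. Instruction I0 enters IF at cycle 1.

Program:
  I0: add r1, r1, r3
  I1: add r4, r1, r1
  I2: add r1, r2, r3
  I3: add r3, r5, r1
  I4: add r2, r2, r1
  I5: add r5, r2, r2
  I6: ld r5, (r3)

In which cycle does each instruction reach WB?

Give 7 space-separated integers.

I0 add r1 <- r1,r3: IF@1 ID@2 stall=0 (-) EX@3 MEM@4 WB@5
I1 add r4 <- r1,r1: IF@2 ID@3 stall=2 (RAW on I0.r1 (WB@5)) EX@6 MEM@7 WB@8
I2 add r1 <- r2,r3: IF@3 ID@6 stall=0 (-) EX@7 MEM@8 WB@9
I3 add r3 <- r5,r1: IF@6 ID@7 stall=2 (RAW on I2.r1 (WB@9)) EX@10 MEM@11 WB@12
I4 add r2 <- r2,r1: IF@7 ID@10 stall=0 (-) EX@11 MEM@12 WB@13
I5 add r5 <- r2,r2: IF@10 ID@11 stall=2 (RAW on I4.r2 (WB@13)) EX@14 MEM@15 WB@16
I6 ld r5 <- r3: IF@11 ID@14 stall=0 (-) EX@15 MEM@16 WB@17

Answer: 5 8 9 12 13 16 17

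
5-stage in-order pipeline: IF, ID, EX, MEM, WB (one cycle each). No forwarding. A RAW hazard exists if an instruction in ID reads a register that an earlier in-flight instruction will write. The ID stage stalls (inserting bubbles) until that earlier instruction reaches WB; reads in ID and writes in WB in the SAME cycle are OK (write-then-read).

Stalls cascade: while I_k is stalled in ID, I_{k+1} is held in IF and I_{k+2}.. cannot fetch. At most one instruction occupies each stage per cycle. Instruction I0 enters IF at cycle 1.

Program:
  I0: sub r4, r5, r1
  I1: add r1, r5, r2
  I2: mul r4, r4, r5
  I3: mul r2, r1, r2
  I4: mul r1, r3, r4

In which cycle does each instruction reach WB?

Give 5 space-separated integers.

Answer: 5 6 8 9 11

Derivation:
I0 sub r4 <- r5,r1: IF@1 ID@2 stall=0 (-) EX@3 MEM@4 WB@5
I1 add r1 <- r5,r2: IF@2 ID@3 stall=0 (-) EX@4 MEM@5 WB@6
I2 mul r4 <- r4,r5: IF@3 ID@4 stall=1 (RAW on I0.r4 (WB@5)) EX@6 MEM@7 WB@8
I3 mul r2 <- r1,r2: IF@4 ID@6 stall=0 (-) EX@7 MEM@8 WB@9
I4 mul r1 <- r3,r4: IF@6 ID@7 stall=1 (RAW on I2.r4 (WB@8)) EX@9 MEM@10 WB@11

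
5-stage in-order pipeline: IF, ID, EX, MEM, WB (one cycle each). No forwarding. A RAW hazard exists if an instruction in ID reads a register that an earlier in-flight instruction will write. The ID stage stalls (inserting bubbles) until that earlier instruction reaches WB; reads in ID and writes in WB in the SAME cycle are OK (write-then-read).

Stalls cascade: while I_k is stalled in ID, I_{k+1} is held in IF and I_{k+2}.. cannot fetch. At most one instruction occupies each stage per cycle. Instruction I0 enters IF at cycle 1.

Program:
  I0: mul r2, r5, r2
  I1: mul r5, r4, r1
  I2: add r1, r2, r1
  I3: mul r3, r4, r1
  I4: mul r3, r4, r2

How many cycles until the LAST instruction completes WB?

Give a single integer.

I0 mul r2 <- r5,r2: IF@1 ID@2 stall=0 (-) EX@3 MEM@4 WB@5
I1 mul r5 <- r4,r1: IF@2 ID@3 stall=0 (-) EX@4 MEM@5 WB@6
I2 add r1 <- r2,r1: IF@3 ID@4 stall=1 (RAW on I0.r2 (WB@5)) EX@6 MEM@7 WB@8
I3 mul r3 <- r4,r1: IF@4 ID@6 stall=2 (RAW on I2.r1 (WB@8)) EX@9 MEM@10 WB@11
I4 mul r3 <- r4,r2: IF@6 ID@9 stall=0 (-) EX@10 MEM@11 WB@12

Answer: 12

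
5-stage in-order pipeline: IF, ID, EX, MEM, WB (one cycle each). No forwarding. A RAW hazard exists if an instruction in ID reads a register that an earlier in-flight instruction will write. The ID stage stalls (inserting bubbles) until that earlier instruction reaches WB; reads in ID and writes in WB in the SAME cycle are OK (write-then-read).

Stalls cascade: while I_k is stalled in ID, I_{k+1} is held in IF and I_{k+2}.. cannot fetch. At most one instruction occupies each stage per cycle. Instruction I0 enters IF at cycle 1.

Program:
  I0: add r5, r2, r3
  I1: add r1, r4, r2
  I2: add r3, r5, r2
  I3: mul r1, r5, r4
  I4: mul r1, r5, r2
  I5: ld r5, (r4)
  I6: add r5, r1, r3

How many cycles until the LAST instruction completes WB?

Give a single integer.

I0 add r5 <- r2,r3: IF@1 ID@2 stall=0 (-) EX@3 MEM@4 WB@5
I1 add r1 <- r4,r2: IF@2 ID@3 stall=0 (-) EX@4 MEM@5 WB@6
I2 add r3 <- r5,r2: IF@3 ID@4 stall=1 (RAW on I0.r5 (WB@5)) EX@6 MEM@7 WB@8
I3 mul r1 <- r5,r4: IF@4 ID@6 stall=0 (-) EX@7 MEM@8 WB@9
I4 mul r1 <- r5,r2: IF@6 ID@7 stall=0 (-) EX@8 MEM@9 WB@10
I5 ld r5 <- r4: IF@7 ID@8 stall=0 (-) EX@9 MEM@10 WB@11
I6 add r5 <- r1,r3: IF@8 ID@9 stall=1 (RAW on I4.r1 (WB@10)) EX@11 MEM@12 WB@13

Answer: 13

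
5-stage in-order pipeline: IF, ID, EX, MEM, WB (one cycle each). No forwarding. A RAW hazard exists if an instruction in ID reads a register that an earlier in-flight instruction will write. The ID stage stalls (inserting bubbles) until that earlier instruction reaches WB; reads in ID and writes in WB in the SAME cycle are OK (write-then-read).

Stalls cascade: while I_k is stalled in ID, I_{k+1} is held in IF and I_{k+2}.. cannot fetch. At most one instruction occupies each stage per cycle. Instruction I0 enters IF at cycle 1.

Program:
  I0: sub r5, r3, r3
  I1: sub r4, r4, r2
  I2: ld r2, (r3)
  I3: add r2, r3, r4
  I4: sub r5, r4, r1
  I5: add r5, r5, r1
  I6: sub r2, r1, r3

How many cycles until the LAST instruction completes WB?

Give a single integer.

I0 sub r5 <- r3,r3: IF@1 ID@2 stall=0 (-) EX@3 MEM@4 WB@5
I1 sub r4 <- r4,r2: IF@2 ID@3 stall=0 (-) EX@4 MEM@5 WB@6
I2 ld r2 <- r3: IF@3 ID@4 stall=0 (-) EX@5 MEM@6 WB@7
I3 add r2 <- r3,r4: IF@4 ID@5 stall=1 (RAW on I1.r4 (WB@6)) EX@7 MEM@8 WB@9
I4 sub r5 <- r4,r1: IF@5 ID@7 stall=0 (-) EX@8 MEM@9 WB@10
I5 add r5 <- r5,r1: IF@7 ID@8 stall=2 (RAW on I4.r5 (WB@10)) EX@11 MEM@12 WB@13
I6 sub r2 <- r1,r3: IF@8 ID@11 stall=0 (-) EX@12 MEM@13 WB@14

Answer: 14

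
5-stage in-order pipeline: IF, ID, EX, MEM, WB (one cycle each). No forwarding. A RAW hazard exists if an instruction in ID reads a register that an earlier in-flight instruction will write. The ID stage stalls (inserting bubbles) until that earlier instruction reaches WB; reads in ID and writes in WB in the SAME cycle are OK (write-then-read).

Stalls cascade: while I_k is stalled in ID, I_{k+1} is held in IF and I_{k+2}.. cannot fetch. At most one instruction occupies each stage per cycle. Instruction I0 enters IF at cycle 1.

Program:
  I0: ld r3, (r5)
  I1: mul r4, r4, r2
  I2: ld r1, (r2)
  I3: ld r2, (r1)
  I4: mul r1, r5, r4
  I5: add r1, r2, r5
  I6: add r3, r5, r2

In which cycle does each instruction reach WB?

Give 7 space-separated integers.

Answer: 5 6 7 10 11 13 14

Derivation:
I0 ld r3 <- r5: IF@1 ID@2 stall=0 (-) EX@3 MEM@4 WB@5
I1 mul r4 <- r4,r2: IF@2 ID@3 stall=0 (-) EX@4 MEM@5 WB@6
I2 ld r1 <- r2: IF@3 ID@4 stall=0 (-) EX@5 MEM@6 WB@7
I3 ld r2 <- r1: IF@4 ID@5 stall=2 (RAW on I2.r1 (WB@7)) EX@8 MEM@9 WB@10
I4 mul r1 <- r5,r4: IF@5 ID@8 stall=0 (-) EX@9 MEM@10 WB@11
I5 add r1 <- r2,r5: IF@8 ID@9 stall=1 (RAW on I3.r2 (WB@10)) EX@11 MEM@12 WB@13
I6 add r3 <- r5,r2: IF@9 ID@11 stall=0 (-) EX@12 MEM@13 WB@14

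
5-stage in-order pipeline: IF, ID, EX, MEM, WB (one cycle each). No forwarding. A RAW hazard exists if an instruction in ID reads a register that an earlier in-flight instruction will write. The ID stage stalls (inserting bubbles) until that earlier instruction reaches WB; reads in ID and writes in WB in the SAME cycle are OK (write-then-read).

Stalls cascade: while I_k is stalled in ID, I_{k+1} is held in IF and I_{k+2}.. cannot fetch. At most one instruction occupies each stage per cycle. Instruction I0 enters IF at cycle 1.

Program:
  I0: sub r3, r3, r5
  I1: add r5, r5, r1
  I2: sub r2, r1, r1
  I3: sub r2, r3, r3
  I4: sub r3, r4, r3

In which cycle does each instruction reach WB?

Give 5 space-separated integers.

I0 sub r3 <- r3,r5: IF@1 ID@2 stall=0 (-) EX@3 MEM@4 WB@5
I1 add r5 <- r5,r1: IF@2 ID@3 stall=0 (-) EX@4 MEM@5 WB@6
I2 sub r2 <- r1,r1: IF@3 ID@4 stall=0 (-) EX@5 MEM@6 WB@7
I3 sub r2 <- r3,r3: IF@4 ID@5 stall=0 (-) EX@6 MEM@7 WB@8
I4 sub r3 <- r4,r3: IF@5 ID@6 stall=0 (-) EX@7 MEM@8 WB@9

Answer: 5 6 7 8 9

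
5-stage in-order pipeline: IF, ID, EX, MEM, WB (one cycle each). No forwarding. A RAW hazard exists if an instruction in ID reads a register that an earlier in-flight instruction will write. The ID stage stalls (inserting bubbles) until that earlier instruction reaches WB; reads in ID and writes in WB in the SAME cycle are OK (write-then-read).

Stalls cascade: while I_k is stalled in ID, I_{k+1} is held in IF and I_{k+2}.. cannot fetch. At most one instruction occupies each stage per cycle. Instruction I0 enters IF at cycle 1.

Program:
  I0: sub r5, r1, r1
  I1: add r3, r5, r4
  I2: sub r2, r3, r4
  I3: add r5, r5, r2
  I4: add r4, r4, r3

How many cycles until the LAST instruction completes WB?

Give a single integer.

I0 sub r5 <- r1,r1: IF@1 ID@2 stall=0 (-) EX@3 MEM@4 WB@5
I1 add r3 <- r5,r4: IF@2 ID@3 stall=2 (RAW on I0.r5 (WB@5)) EX@6 MEM@7 WB@8
I2 sub r2 <- r3,r4: IF@3 ID@6 stall=2 (RAW on I1.r3 (WB@8)) EX@9 MEM@10 WB@11
I3 add r5 <- r5,r2: IF@6 ID@9 stall=2 (RAW on I2.r2 (WB@11)) EX@12 MEM@13 WB@14
I4 add r4 <- r4,r3: IF@9 ID@12 stall=0 (-) EX@13 MEM@14 WB@15

Answer: 15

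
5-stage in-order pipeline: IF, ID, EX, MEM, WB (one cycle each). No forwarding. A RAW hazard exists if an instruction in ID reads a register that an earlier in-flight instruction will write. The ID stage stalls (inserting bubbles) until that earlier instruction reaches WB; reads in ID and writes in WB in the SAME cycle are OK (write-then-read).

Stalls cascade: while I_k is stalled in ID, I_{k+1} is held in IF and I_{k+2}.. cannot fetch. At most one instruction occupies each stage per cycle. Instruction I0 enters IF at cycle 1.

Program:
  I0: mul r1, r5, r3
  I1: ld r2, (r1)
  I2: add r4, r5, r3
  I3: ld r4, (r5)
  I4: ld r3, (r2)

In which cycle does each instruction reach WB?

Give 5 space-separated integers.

I0 mul r1 <- r5,r3: IF@1 ID@2 stall=0 (-) EX@3 MEM@4 WB@5
I1 ld r2 <- r1: IF@2 ID@3 stall=2 (RAW on I0.r1 (WB@5)) EX@6 MEM@7 WB@8
I2 add r4 <- r5,r3: IF@3 ID@6 stall=0 (-) EX@7 MEM@8 WB@9
I3 ld r4 <- r5: IF@6 ID@7 stall=0 (-) EX@8 MEM@9 WB@10
I4 ld r3 <- r2: IF@7 ID@8 stall=0 (-) EX@9 MEM@10 WB@11

Answer: 5 8 9 10 11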